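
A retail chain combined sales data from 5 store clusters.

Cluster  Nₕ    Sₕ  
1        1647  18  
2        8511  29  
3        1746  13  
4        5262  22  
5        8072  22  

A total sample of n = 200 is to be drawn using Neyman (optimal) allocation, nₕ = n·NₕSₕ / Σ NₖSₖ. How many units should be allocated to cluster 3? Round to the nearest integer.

8

Σ NₕSₕ = 1647·18 + 8511·29 + 1746·13 + 5262·22 + 8072·22 = 592511.
Share for 3: 22698/592511 = 0.03831.
n_3 = 200 × 0.03831 = 7.662... → 8.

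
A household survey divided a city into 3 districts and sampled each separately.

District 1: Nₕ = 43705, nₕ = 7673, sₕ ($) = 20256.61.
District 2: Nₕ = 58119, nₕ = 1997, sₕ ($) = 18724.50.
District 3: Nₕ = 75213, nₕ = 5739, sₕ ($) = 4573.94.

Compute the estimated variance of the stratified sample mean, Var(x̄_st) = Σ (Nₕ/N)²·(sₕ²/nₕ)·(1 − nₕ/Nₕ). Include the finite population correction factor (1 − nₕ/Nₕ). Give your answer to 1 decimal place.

21565.8

N = 177037. Term for each stratum: Wₕ²sₕ²/nₕ·(1−nₕ/Nₕ).
Var(x̄_st) = 2686.9510 + 18271.1374 + 607.7596 = 21565.8480 → 21565.8.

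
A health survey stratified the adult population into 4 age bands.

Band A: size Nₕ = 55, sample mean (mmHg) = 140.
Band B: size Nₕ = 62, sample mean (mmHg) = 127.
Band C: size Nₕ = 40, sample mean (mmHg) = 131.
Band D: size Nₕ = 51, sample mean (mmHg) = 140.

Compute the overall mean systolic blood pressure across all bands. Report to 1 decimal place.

N = 55 + 62 + 40 + 51 = 208.
The stratified mean weights each stratum mean by its population share Nₕ/N.
Σ Nₕx̄ₕ = 55·140 + 62·127 + 40·131 + 51·140 = 7700 + 7874 + 5240 + 7140 = 27954.
Divide by N: 27954 / 208 = 134.394... → 134.4.

134.4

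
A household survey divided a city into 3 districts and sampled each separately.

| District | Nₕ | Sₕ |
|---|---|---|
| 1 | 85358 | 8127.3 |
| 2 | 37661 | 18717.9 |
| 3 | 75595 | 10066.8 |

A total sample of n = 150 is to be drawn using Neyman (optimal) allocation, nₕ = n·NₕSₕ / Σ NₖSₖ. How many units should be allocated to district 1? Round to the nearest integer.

1: NₕSₕ = 85358·8127.3 = 693730073.4
2: NₕSₕ = 37661·18717.9 = 704934831.9
3: NₕSₕ = 75595·10066.8 = 760999746
Σ NₕSₕ = 2159664651.3.
n_1 = 150·693730073.4/2159664651.3 = 48.183... → 48.

48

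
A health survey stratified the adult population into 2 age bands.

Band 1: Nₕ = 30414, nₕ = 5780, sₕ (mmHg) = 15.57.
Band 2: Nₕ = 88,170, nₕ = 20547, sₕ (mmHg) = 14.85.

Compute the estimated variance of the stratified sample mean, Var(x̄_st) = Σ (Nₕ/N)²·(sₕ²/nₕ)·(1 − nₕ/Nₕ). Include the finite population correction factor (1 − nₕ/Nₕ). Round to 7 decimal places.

N = 118584; Wₕ = Nₕ/N.
band 1: (30414/118584)²·15.57²/5780·(1 − 5780/30414) = 0.0022346303
band 2: (88170/118584)²·14.85²/20547·(1 − 20547/88170) = 0.0045505885
Sum = 0.0067852188 → 0.0067852.

0.0067852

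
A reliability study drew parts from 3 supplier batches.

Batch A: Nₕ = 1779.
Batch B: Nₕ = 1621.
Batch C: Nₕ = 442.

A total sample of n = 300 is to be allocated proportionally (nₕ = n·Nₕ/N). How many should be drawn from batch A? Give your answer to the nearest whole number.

Share of batch A = 1779/3842 = 0.46304.
Allocate 300 × 0.46304 = 138.912... → 139.

139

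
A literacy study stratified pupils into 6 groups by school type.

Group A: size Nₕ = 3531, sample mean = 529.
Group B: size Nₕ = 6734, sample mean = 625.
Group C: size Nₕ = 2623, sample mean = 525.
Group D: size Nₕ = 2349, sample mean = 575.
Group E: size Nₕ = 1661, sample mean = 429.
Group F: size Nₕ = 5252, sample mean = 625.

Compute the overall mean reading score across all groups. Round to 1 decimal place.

N = 22150; weights Wₕ = Nₕ/N = (0.1594, 0.3040, 0.1184, 0.1060, 0.0750, 0.2371).
x̄_st = Σ Wₕ·x̄ₕ = 0.1594·529 + 0.3040·625 + 0.1184·525 + 0.1060·575 + 0.0750·429 + 0.2371·625 ≈ 577.854...
→ 577.9.

577.9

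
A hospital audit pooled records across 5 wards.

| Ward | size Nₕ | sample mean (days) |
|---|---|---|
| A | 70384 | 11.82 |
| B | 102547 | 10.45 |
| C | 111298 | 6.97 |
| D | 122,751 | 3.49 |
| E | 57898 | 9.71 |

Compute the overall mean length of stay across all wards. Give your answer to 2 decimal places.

7.89

N = 464878; weights Wₕ = Nₕ/N = (0.1514, 0.2206, 0.2394, 0.2640, 0.1245).
x̄_st = Σ Wₕ·x̄ₕ = 0.1514·11.82 + 0.2206·10.45 + 0.2394·6.97 + 0.2640·3.49 + 0.1245·9.71 ≈ 7.8943...
→ 7.89.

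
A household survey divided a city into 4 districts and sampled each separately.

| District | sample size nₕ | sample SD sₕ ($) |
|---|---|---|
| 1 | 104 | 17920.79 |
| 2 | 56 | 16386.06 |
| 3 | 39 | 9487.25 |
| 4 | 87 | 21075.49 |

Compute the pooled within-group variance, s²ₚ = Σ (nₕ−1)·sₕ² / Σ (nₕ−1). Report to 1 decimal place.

317255528.9

Degrees of freedom: 103 + 55 + 38 + 86 = 282.
Σ(nₕ−1)sₕ² = 103·321154714.2241 + 55·268502962.3236 + 38·90007912.5625 + 86·444176278.7401 = 89466059141.9039.
s²ₚ = 89466059141.9039 / 282 = 317255528.872... → 317255528.9.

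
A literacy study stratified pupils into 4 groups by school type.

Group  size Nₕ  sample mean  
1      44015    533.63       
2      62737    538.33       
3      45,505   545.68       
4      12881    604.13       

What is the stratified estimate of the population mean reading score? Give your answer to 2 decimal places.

544.24

x̄_st = (Σ Nₕx̄ₕ) / (Σ Nₕ) = (44015·533.63 + 62737·538.33 + 45505·545.68 + 12881·604.13) / 165138
= 89873900.59 / 165138 = 544.2351... → 544.24.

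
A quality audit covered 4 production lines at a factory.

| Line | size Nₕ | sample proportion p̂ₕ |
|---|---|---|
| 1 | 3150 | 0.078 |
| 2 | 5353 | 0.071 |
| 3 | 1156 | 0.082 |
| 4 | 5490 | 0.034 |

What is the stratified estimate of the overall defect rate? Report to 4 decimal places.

Wₕ = Nₕ/N with N = 15149: 0.2079, 0.3534, 0.0763, 0.3624.
p̂_st = 0.2079·0.078 + 0.3534·0.071 + 0.0763·0.082 + 0.3624·0.034 ≈ 0.059886... → 0.0599.

0.0599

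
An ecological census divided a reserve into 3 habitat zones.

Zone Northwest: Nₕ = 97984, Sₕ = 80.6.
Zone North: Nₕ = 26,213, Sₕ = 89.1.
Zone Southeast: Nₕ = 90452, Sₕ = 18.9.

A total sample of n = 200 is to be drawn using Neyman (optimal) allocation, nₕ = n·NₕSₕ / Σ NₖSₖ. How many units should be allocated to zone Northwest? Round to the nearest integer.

Northwest: NₕSₕ = 97984·80.6 = 7897510.4
North: NₕSₕ = 26213·89.1 = 2335578.3
Southeast: NₕSₕ = 90452·18.9 = 1709542.8
Σ NₕSₕ = 11942631.5.
n_Northwest = 200·7897510.4/11942631.5 = 132.257... → 132.

132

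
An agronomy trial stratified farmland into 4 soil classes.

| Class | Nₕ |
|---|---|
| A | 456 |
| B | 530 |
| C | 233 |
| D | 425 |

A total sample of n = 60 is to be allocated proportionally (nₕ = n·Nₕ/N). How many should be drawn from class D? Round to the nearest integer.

Share of class D = 425/1644 = 0.25852.
Allocate 60 × 0.25852 = 15.511... → 16.

16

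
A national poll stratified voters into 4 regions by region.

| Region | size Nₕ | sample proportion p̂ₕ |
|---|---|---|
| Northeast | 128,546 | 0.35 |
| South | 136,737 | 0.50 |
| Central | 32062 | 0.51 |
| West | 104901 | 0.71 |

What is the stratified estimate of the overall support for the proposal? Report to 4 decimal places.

0.5076

Wₕ = Nₕ/N with N = 402246: 0.3196, 0.3399, 0.0797, 0.2608.
p̂_st = 0.3196·0.35 + 0.3399·0.50 + 0.0797·0.51 + 0.2608·0.71 ≈ 0.507627... → 0.5076.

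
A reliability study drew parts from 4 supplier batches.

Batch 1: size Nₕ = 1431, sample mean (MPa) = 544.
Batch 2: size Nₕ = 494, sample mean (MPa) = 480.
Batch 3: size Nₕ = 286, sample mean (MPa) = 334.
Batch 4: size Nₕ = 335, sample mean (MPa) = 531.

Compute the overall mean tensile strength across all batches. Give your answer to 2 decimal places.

506.28

x̄_st = (Σ Nₕx̄ₕ) / (Σ Nₕ) = (1431·544 + 494·480 + 286·334 + 335·531) / 2546
= 1288993 / 2546 = 506.2816... → 506.28.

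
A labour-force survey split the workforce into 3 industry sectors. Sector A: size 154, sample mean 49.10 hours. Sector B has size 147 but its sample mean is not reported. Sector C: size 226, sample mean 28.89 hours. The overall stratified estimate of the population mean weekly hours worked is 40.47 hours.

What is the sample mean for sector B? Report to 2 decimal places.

49.23

N = 154 + 147 + 226 = 527.
Overall total = μ·N = 40.47·527 = 21327.69.
Subtract the known strata: 154·49.10 + 226·28.89 = 14090.54.
Remaining total for sector B: 21327.69 − 14090.54 = 7237.15.
Divide by its size: 7237.15 / 147 = 49.2323... → 49.23.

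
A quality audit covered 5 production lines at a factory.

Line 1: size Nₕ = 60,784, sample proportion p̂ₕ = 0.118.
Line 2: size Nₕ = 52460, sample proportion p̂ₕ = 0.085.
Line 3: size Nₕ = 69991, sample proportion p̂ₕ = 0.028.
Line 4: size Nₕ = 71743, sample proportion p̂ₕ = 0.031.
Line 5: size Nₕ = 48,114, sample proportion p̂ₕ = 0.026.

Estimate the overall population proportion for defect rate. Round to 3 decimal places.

N = 60784 + 52460 + 69991 + 71743 + 48114 = 303092.
Overall proportion = Σ (Nₕ/N)·p̂ₕ.
Σ Nₕp̂ₕ = 7172.512 + 4459.1 + 1959.748 + 2224.033 + 1250.964 = 17066.357.
17066.357 / 303092 = 0.05631... → 0.056.

0.056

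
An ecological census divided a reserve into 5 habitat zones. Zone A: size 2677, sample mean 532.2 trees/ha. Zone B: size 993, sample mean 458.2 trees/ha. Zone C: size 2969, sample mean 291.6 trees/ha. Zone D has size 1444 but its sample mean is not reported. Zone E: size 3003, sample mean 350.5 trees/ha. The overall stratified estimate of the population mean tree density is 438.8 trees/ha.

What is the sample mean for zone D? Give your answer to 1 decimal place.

738.6

Σ Nₕx̄ₕ = N·μ, so 1444·x̄_D = 11086·438.8 − (2677·532.2 + 993·458.2 + 2969·291.6 + 3003·350.5).
= 4864536.8 − 3798003.9 = 1066532.9.
x̄_D = 1066532.9 / 1444 = 738.596... → 738.6.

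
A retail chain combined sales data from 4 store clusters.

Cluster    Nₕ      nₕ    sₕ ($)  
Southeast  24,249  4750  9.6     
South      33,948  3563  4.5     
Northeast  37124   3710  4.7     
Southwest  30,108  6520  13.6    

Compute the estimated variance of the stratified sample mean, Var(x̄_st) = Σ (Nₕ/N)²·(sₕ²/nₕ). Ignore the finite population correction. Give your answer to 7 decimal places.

0.0032977

N = 125429; Wₕ = Nₕ/N.
cluster Southeast: (24249/125429)²·9.6²/4750 = 0.0007251713
cluster South: (33948/125429)²·4.5²/3563 = 0.0004163338
cluster Northeast: (37124/125429)²·4.7²/3710 = 0.0005215974
cluster Southwest: (30108/125429)²·13.6²/6520 = 0.0016345496
Sum = 0.0032976521 → 0.0032977.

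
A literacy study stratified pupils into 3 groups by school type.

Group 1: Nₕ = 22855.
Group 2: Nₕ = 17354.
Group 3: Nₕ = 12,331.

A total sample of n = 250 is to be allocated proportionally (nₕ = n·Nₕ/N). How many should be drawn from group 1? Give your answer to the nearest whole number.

Share of group 1 = 22855/52540 = 0.43500.
Allocate 250 × 0.43500 = 108.750... → 109.

109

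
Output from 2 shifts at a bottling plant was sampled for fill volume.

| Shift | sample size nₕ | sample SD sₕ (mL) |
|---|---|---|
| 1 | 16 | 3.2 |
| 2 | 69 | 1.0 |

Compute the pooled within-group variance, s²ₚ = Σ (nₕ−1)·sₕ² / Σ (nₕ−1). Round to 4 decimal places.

2.6699

1: (16−1)·3.2² = 15·10.24 = 153.6
2: (69−1)·1.0² = 68·1 = 68
Numerator = 221.6; denominator = Σ(nₕ−1) = 83.
s²ₚ = 221.6/83 = 2.669880... → 2.6699.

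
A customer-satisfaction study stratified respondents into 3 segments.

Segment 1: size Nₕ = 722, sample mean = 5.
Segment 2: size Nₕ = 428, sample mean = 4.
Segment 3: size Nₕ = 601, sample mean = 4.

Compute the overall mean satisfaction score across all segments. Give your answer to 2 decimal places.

N = 1751; weights Wₕ = Nₕ/N = (0.4123, 0.2444, 0.3432).
x̄_st = Σ Wₕ·x̄ₕ = 0.4123·5 + 0.2444·4 + 0.3432·4 ≈ 4.4123...
→ 4.41.

4.41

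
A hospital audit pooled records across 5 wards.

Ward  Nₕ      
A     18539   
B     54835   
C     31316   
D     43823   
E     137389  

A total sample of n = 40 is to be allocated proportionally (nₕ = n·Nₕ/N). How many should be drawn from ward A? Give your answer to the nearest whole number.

3

Share of ward A = 18539/285902 = 0.06484.
Allocate 40 × 0.06484 = 2.594... → 3.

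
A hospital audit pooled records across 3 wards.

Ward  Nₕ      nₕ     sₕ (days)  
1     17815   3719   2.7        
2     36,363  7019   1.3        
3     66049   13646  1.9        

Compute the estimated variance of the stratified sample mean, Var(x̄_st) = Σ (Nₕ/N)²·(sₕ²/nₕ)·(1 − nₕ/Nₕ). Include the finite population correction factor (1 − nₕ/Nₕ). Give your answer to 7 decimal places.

N = 120227. Term for each stratum: Wₕ²sₕ²/nₕ·(1−nₕ/Nₕ).
Var(x̄_st) = 0.0000340549 + 0.0000177741 + 0.0000633461 = 0.0001151751 → 0.0001152.

0.0001152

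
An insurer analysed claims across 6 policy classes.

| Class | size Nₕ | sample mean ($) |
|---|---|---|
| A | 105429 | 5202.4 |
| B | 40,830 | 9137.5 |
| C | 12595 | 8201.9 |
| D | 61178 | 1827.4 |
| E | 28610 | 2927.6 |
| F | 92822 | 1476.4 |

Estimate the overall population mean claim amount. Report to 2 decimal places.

x̄_st = (Σ Nₕx̄ₕ) / (Σ Nₕ) = (105429·5202.4 + 40830·9137.5 + 12595·8201.9 + 61178·1827.4 + 28610·2927.6 + 92822·1476.4) / 341464
= 1357468599.1 / 341464 = 3975.4369... → 3975.44.

3975.44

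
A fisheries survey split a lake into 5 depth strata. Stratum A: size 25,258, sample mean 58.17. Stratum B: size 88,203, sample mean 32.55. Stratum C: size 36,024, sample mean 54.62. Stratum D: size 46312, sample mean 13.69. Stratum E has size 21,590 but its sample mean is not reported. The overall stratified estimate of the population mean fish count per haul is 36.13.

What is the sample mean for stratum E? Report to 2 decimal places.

N = 25258 + 88203 + 36024 + 46312 + 21590 = 217387.
Overall total = μ·N = 36.13·217387 = 7854192.31.
Subtract the known strata: 25258·58.17 + 88203·32.55 + 36024·54.62 + 46312·13.69 = 6941907.67.
Remaining total for stratum E: 7854192.31 − 6941907.67 = 912284.64.
Divide by its size: 912284.64 / 21590 = 42.2550... → 42.25.

42.25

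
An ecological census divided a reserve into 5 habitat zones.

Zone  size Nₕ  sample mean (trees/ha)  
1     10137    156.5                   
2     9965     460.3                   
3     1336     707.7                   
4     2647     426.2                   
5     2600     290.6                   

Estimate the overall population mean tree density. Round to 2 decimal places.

337.36

N = 26685; weights Wₕ = Nₕ/N = (0.3799, 0.3734, 0.0501, 0.0992, 0.0974).
x̄_st = Σ Wₕ·x̄ₕ = 0.3799·156.5 + 0.3734·460.3 + 0.0501·707.7 + 0.0992·426.2 + 0.0974·290.6 ≈ 337.3629...
→ 337.36.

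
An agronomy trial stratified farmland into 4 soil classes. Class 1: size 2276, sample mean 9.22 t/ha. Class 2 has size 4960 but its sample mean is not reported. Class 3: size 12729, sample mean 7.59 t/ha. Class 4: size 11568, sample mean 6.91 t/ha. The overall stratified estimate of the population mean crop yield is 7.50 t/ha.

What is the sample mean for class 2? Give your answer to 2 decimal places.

N = 2276 + 4960 + 12729 + 11568 = 31533.
Overall total = μ·N = 7.50·31533 = 236497.5.
Subtract the known strata: 2276·9.22 + 12729·7.59 + 11568·6.91 = 197532.71.
Remaining total for class 2: 236497.5 − 197532.71 = 38964.79.
Divide by its size: 38964.79 / 4960 = 7.8558... → 7.86.

7.86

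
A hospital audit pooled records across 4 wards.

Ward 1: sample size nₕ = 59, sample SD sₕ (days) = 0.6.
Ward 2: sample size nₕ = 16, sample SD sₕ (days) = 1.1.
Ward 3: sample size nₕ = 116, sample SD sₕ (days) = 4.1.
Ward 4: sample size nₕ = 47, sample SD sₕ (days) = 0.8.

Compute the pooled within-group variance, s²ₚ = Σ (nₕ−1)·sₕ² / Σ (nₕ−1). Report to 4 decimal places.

8.5539

1: (59−1)·0.6² = 58·0.36 = 20.88
2: (16−1)·1.1² = 15·1.21 = 18.15
3: (116−1)·4.1² = 115·16.81 = 1933.15
4: (47−1)·0.8² = 46·0.64 = 29.44
Numerator = 2001.62; denominator = Σ(nₕ−1) = 234.
s²ₚ = 2001.62/234 = 8.553932... → 8.5539.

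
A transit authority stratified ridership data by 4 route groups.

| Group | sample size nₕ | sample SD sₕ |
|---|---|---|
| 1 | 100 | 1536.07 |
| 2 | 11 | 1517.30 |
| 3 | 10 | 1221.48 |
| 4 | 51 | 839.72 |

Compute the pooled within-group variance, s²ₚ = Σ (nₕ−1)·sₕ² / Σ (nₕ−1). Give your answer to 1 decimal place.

1: (100−1)·1536.07² = 99·2359511.0449 = 233591593.4451
2: (11−1)·1517.30² = 10·2302199.29 = 23021992.9
3: (10−1)·1221.48² = 9·1492013.3904 = 13428120.5136
4: (51−1)·839.72² = 50·705129.6784 = 35256483.92
Numerator = 305298190.7787; denominator = Σ(nₕ−1) = 168.
s²ₚ = 305298190.7787/168 = 1817251.136... → 1817251.1.

1817251.1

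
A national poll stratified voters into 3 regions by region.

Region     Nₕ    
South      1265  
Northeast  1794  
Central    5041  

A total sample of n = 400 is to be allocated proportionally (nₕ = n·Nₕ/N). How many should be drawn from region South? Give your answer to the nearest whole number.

62

Share of region South = 1265/8100 = 0.15617.
Allocate 400 × 0.15617 = 62.469... → 62.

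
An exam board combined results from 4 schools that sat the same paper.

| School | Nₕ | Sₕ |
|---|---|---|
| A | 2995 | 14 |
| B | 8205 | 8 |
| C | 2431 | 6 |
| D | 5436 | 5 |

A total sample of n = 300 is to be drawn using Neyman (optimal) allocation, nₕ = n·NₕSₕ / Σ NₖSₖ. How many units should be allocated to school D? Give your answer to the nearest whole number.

55

Σ NₕSₕ = 2995·14 + 8205·8 + 2431·6 + 5436·5 = 149336.
Share for D: 27180/149336 = 0.18201.
n_D = 300 × 0.18201 = 54.602... → 55.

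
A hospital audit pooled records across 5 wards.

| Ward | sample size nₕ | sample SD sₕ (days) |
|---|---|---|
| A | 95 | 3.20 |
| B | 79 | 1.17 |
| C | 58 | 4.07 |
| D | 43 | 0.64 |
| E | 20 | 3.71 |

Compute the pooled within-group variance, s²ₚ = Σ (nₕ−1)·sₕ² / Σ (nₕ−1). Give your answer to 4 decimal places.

A: (95−1)·3.20² = 94·10.24 = 962.56
B: (79−1)·1.17² = 78·1.3689 = 106.7742
C: (58−1)·4.07² = 57·16.5649 = 944.1993
D: (43−1)·0.64² = 42·0.4096 = 17.2032
E: (20−1)·3.71² = 19·13.7641 = 261.5179
Numerator = 2292.2546; denominator = Σ(nₕ−1) = 290.
s²ₚ = 2292.2546/290 = 7.904326... → 7.9043.

7.9043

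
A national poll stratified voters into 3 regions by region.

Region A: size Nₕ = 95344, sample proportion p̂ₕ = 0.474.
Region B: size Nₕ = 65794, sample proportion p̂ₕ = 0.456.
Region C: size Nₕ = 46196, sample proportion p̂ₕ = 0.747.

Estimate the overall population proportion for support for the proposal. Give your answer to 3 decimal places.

N = 95344 + 65794 + 46196 = 207334.
Overall proportion = Σ (Nₕ/N)·p̂ₕ.
Σ Nₕp̂ₕ = 45193.056 + 30002.064 + 34508.412 = 109703.532.
109703.532 / 207334 = 0.52912... → 0.529.

0.529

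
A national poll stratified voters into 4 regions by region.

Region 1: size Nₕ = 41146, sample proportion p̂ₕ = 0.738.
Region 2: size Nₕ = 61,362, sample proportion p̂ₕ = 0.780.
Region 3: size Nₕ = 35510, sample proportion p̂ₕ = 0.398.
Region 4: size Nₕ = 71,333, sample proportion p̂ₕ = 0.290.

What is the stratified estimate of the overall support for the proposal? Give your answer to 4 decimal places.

Wₕ = Nₕ/N with N = 209351: 0.1965, 0.2931, 0.1696, 0.3407.
p̂_st = 0.1965·0.738 + 0.2931·0.780 + 0.1696·0.398 + 0.3407·0.290 ≈ 0.539991... → 0.5400.

0.5400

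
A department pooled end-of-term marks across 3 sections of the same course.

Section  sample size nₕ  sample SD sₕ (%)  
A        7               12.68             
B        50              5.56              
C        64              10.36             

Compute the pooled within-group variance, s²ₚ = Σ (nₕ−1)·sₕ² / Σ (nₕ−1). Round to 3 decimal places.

78.315

Degrees of freedom: 6 + 49 + 63 = 118.
Σ(nₕ−1)sₕ² = 6·160.7824 + 49·30.9136 + 63·107.3296 = 9241.2256.
s²ₚ = 9241.2256 / 118 = 78.31547... → 78.315.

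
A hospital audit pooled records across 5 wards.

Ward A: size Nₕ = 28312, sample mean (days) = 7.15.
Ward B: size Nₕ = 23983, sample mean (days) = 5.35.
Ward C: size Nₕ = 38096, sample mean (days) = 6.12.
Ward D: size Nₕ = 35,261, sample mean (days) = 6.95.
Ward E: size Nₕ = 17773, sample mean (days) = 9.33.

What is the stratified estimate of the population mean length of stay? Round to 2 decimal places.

x̄_st = (Σ Nₕx̄ₕ) / (Σ Nₕ) = (28312·7.15 + 23983·5.35 + 38096·6.12 + 35261·6.95 + 17773·9.33) / 143425
= 974773.41 / 143425 = 6.7964... → 6.80.

6.80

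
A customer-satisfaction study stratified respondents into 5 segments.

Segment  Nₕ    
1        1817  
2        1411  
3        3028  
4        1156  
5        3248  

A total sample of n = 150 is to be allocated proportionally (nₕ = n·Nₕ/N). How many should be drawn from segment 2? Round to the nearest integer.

20

N = 1817 + 1411 + 3028 + 1156 + 3248 = 10660.
n_2 = 150·1411/10660 = 19.855... → 20.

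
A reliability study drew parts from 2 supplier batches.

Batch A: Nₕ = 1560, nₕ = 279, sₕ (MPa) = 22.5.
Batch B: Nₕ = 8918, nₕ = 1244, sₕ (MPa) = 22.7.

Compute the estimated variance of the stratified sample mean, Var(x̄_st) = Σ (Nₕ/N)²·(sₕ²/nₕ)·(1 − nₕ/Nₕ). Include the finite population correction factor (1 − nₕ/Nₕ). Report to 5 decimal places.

0.29123

N = 10478. Term for each stratum: Wₕ²sₕ²/nₕ·(1−nₕ/Nₕ).
Var(x̄_st) = 0.03302766 + 0.25820450 = 0.29123216 → 0.29123.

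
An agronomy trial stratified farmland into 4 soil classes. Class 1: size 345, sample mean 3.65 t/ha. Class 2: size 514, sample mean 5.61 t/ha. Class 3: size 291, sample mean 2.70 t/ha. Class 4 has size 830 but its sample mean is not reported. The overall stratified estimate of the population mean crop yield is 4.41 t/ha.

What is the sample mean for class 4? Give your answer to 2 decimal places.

Σ Nₕx̄ₕ = N·μ, so 830·x̄_4 = 1980·4.41 − (345·3.65 + 514·5.61 + 291·2.70).
= 8731.8 − 4928.49 = 3803.31.
x̄_4 = 3803.31 / 830 = 4.5823... → 4.58.

4.58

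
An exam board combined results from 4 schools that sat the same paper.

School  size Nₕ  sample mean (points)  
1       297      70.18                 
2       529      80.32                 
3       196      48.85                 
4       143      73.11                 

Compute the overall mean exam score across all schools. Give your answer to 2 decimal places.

N = 297 + 529 + 196 + 143 = 1165.
The stratified mean weights each stratum mean by its population share Nₕ/N.
Σ Nₕx̄ₕ = 297·70.18 + 529·80.32 + 196·48.85 + 143·73.11 = 20843.46 + 42489.28 + 9574.6 + 10454.73 = 83362.07.
Divide by N: 83362.07 / 1165 = 71.5554... → 71.56.

71.56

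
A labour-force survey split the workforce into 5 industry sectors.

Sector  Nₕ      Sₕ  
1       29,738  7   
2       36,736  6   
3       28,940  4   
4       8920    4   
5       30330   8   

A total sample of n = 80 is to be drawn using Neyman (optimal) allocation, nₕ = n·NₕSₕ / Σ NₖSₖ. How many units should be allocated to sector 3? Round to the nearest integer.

Σ NₕSₕ = 29738·7 + 36736·6 + 28940·4 + 8920·4 + 30330·8 = 822662.
Share for 3: 115760/822662 = 0.14071.
n_3 = 80 × 0.14071 = 11.257... → 11.

11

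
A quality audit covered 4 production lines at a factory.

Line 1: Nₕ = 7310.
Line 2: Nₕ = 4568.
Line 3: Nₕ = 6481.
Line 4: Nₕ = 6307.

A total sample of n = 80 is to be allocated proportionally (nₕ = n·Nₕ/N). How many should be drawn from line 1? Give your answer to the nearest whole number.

24

N = 7310 + 4568 + 6481 + 6307 = 24666.
n_1 = 80·7310/24666 = 23.709... → 24.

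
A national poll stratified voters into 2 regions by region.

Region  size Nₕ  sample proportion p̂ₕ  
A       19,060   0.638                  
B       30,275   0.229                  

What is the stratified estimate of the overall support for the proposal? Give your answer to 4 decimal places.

Wₕ = Nₕ/N with N = 49335: 0.3863, 0.6137.
p̂_st = 0.3863·0.638 + 0.6137·0.229 ≈ 0.387012... → 0.3870.

0.3870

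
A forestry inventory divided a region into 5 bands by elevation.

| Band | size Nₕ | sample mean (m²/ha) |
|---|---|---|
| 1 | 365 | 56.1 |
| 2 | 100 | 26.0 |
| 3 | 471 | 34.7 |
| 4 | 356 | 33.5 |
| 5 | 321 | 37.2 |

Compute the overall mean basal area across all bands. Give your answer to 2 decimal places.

39.24

N = 1613; weights Wₕ = Nₕ/N = (0.2263, 0.0620, 0.2920, 0.2207, 0.1990).
x̄_st = Σ Wₕ·x̄ₕ = 0.2263·56.1 + 0.0620·26.0 + 0.2920·34.7 + 0.2207·33.5 + 0.1990·37.2 ≈ 39.2358...
→ 39.24.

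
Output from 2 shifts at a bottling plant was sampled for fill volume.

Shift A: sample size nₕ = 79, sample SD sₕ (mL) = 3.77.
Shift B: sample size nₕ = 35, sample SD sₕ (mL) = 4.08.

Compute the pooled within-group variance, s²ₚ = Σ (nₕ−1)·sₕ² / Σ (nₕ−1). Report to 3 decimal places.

A: (79−1)·3.77² = 78·14.2129 = 1108.6062
B: (35−1)·4.08² = 34·16.6464 = 565.9776
Numerator = 1674.5838; denominator = Σ(nₕ−1) = 112.
s²ₚ = 1674.5838/112 = 14.95164... → 14.952.

14.952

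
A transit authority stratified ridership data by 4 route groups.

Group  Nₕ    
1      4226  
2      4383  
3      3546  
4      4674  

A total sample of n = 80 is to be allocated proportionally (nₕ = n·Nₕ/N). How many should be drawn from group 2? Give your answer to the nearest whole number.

N = 4226 + 4383 + 3546 + 4674 = 16829.
n_2 = 80·4383/16829 = 20.835... → 21.

21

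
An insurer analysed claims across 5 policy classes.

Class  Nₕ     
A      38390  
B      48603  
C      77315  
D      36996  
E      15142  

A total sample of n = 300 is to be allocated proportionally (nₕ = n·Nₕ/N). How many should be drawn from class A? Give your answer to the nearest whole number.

53

N = 38390 + 48603 + 77315 + 36996 + 15142 = 216446.
n_A = 300·38390/216446 = 53.210... → 53.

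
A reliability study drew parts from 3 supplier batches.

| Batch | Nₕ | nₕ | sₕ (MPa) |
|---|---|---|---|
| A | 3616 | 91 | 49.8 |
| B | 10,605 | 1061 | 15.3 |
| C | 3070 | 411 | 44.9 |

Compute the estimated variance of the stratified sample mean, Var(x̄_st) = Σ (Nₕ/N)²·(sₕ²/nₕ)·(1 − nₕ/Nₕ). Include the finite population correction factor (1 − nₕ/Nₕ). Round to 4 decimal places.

N = 17291; Wₕ = Nₕ/N.
batch A: (3616/17291)²·49.8²/91·(1 − 91/3616) = 1.1618889
batch B: (10605/17291)²·15.3²/1061·(1 − 1061/10605) = 0.0746910
batch C: (3070/17291)²·44.9²/411·(1 − 411/3070) = 0.1339268
Sum = 1.3705067 → 1.3705.

1.3705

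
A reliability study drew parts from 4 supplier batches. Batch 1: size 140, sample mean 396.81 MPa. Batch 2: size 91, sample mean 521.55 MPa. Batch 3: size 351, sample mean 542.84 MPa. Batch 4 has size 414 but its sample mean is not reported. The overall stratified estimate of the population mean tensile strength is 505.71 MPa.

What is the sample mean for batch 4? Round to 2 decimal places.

Σ Nₕx̄ₕ = N·μ, so 414·x̄_4 = 996·505.71 − (140·396.81 + 91·521.55 + 351·542.84).
= 503687.16 − 293551.29 = 210135.87.
x̄_4 = 210135.87 / 414 = 507.5746... → 507.57.

507.57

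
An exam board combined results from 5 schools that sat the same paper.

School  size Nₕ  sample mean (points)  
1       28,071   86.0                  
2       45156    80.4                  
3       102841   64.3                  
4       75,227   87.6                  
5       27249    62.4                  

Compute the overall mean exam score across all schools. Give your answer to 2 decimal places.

N = 278544; weights Wₕ = Nₕ/N = (0.1008, 0.1621, 0.3692, 0.2701, 0.0978).
x̄_st = Σ Wₕ·x̄ₕ = 0.1008·86.0 + 0.1621·80.4 + 0.3692·64.3 + 0.2701·87.6 + 0.0978·62.4 ≈ 75.2037...
→ 75.20.

75.20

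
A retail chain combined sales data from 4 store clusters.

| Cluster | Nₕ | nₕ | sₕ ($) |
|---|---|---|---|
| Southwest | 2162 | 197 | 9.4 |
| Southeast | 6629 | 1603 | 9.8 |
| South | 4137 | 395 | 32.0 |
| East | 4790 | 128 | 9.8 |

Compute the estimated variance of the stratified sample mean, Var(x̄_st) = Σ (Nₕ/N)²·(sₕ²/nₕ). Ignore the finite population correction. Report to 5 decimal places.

N = 17718. Term for each stratum: Wₕ²sₕ²/nₕ.
Var(x̄_st) = 0.00667839 + 0.00838659 + 0.14133330 + 0.05483828 = 0.21123655 → 0.21124.

0.21124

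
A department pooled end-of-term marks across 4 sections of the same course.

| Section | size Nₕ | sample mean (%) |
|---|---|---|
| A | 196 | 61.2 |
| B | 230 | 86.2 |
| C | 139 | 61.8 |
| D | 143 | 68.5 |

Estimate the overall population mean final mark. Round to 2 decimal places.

70.91

N = 196 + 230 + 139 + 143 = 708.
Weight each subgroup mean by Nₕ/N and sum.
Σ Nₕx̄ₕ = 196·61.2 + 230·86.2 + 139·61.8 + 143·68.5 = 11995.2 + 19826 + 8590.2 + 9795.5 = 50206.9.
Divide by N: 50206.9 / 708 = 70.9137... → 70.91.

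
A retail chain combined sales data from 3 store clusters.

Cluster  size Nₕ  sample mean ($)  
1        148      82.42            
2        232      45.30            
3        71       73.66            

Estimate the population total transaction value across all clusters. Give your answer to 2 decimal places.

1: 148·82.42 = 12198.16
2: 232·45.30 = 10509.6
3: 71·73.66 = 5229.86
τ̂ = Σ Nₕx̄ₕ = 27937.62.

27937.62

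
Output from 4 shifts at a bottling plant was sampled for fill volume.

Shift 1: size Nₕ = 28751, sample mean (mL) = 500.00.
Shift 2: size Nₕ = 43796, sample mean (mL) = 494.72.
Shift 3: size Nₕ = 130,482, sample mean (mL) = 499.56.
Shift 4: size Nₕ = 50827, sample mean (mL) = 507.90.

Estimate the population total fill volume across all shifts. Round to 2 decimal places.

127040878.34

1: 28751·500.00 = 14375500
2: 43796·494.72 = 21666757.12
3: 130482·499.56 = 65183587.92
4: 50827·507.90 = 25815033.3
τ̂ = Σ Nₕx̄ₕ = 127040878.34.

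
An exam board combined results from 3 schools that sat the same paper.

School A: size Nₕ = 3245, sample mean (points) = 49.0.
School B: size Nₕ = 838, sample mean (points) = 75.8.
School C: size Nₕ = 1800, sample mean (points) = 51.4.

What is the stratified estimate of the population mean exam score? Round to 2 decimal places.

N = 5883; weights Wₕ = Nₕ/N = (0.5516, 0.1424, 0.3060).
x̄_st = Σ Wₕ·x̄ₕ = 0.5516·49.0 + 0.1424·75.8 + 0.3060·51.4 ≈ 53.5518...
→ 53.55.

53.55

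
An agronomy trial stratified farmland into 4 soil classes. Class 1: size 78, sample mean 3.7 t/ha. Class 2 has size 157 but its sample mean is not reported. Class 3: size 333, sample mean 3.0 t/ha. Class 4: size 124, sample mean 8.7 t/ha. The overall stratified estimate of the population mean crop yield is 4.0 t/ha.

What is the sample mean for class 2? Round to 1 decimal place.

2.6

Σ Nₕx̄ₕ = N·μ, so 157·x̄_2 = 692·4.0 − (78·3.7 + 333·3.0 + 124·8.7).
= 2768 − 2366.4 = 401.6.
x̄_2 = 401.6 / 157 = 2.558... → 2.6.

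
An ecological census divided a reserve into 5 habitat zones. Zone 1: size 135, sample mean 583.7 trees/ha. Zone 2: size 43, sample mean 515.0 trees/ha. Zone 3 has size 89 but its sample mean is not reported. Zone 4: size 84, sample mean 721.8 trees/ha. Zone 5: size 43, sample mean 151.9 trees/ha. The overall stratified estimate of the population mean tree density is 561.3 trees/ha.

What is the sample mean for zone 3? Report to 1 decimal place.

N = 135 + 43 + 89 + 84 + 43 = 394.
Overall total = μ·N = 561.3·394 = 221152.2.
Subtract the known strata: 135·583.7 + 43·515.0 + 84·721.8 + 43·151.9 = 168107.4.
Remaining total for zone 3: 221152.2 − 168107.4 = 53044.8.
Divide by its size: 53044.8 / 89 = 596.009... → 596.0.

596.0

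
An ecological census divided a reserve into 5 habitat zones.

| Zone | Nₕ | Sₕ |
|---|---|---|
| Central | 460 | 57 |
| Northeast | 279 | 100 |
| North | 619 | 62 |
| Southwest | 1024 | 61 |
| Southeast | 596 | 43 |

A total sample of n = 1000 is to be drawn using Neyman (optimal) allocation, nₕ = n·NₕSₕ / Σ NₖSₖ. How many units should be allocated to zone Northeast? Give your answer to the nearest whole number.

154

Central: NₕSₕ = 460·57 = 26220
Northeast: NₕSₕ = 279·100 = 27900
North: NₕSₕ = 619·62 = 38378
Southwest: NₕSₕ = 1024·61 = 62464
Southeast: NₕSₕ = 596·43 = 25628
Σ NₕSₕ = 180590.
n_Northeast = 1000·27900/180590 = 154.494... → 154.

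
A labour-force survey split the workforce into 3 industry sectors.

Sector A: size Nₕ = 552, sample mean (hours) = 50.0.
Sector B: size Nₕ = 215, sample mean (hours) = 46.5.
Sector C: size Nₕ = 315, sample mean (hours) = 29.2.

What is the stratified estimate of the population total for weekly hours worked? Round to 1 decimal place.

46795.5

Population total = Σ Nₕ·x̄ₕ (each stratum's size times its mean).
552·50.0 + 215·46.5 + 315·29.2 = 27600 + 9997.5 + 9198 = 46795.5.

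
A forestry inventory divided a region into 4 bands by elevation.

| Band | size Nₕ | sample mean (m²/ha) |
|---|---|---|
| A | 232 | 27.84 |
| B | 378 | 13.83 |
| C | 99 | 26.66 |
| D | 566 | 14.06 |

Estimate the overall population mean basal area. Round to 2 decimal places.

x̄_st = (Σ Nₕx̄ₕ) / (Σ Nₕ) = (232·27.84 + 378·13.83 + 99·26.66 + 566·14.06) / 1275
= 22283.92 / 1275 = 17.4776... → 17.48.

17.48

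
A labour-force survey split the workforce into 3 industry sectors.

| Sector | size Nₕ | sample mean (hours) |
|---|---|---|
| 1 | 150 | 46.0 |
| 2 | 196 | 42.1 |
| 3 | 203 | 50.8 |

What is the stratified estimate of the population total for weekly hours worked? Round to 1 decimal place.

1: 150·46.0 = 6900
2: 196·42.1 = 8251.6
3: 203·50.8 = 10312.4
τ̂ = Σ Nₕx̄ₕ = 25464.0.

25464.0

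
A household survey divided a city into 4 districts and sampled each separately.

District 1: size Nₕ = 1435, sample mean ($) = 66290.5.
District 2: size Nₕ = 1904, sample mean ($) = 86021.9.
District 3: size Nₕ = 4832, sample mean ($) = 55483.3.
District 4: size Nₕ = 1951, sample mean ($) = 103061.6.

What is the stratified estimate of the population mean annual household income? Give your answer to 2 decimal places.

x̄_st = (Σ Nₕx̄ₕ) / (Σ Nₕ) = (1435·66290.5 + 1904·86021.9 + 4832·55483.3 + 1951·103061.6) / 10122
= 728081052.3 / 10122 = 71930.5525... → 71930.55.

71930.55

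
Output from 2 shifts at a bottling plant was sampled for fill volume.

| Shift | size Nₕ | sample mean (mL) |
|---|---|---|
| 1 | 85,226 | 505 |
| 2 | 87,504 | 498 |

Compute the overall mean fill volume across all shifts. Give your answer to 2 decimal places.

N = 172730; weights Wₕ = Nₕ/N = (0.4934, 0.5066).
x̄_st = Σ Wₕ·x̄ₕ = 0.4934·505 + 0.5066·498 ≈ 501.4538...
→ 501.45.

501.45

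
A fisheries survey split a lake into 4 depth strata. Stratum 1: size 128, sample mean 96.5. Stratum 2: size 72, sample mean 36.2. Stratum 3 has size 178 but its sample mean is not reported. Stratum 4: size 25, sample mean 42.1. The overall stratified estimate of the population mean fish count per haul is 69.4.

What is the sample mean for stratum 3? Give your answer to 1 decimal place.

Σ Nₕx̄ₕ = N·μ, so 178·x̄_3 = 403·69.4 − (128·96.5 + 72·36.2 + 25·42.1).
= 27968.2 − 16010.9 = 11957.3.
x̄_3 = 11957.3 / 178 = 67.176... → 67.2.

67.2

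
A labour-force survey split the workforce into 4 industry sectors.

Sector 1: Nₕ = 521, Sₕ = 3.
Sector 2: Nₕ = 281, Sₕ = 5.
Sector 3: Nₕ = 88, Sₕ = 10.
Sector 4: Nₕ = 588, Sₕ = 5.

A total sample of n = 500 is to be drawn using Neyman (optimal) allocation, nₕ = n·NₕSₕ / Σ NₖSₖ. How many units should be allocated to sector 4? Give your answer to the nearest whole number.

217

Σ NₕSₕ = 521·3 + 281·5 + 88·10 + 588·5 = 6788.
Share for 4: 2940/6788 = 0.43312.
n_4 = 500 × 0.43312 = 216.559... → 217.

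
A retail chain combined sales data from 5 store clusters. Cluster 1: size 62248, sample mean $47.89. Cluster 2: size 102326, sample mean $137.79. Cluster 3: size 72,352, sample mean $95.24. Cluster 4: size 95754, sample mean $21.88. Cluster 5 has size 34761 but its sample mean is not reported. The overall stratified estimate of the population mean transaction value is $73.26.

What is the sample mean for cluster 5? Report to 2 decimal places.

N = 62248 + 102326 + 72352 + 95754 + 34761 = 367441.
Overall total = μ·N = 73.26·367441 = 26918727.66.
Subtract the known strata: 62248·47.89 + 102326·137.79 + 72352·95.24 + 95754·21.88 = 26066458.26.
Remaining total for cluster 5: 26918727.66 − 26066458.26 = 852269.4.
Divide by its size: 852269.4 / 34761 = 24.5180... → 24.52.

24.52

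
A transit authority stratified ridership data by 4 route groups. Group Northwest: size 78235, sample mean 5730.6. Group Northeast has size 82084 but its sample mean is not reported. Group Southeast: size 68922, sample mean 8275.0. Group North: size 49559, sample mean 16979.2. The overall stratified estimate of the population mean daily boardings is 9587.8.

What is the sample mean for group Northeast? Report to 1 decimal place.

N = 78235 + 82084 + 68922 + 49559 = 278800.
Overall total = μ·N = 9587.8·278800 = 2673078640.
Subtract the known strata: 78235·5730.6 + 68922·8275.0 + 49559·16979.2 = 1860135213.8.
Remaining total for group Northeast: 2673078640 − 1860135213.8 = 812943426.2.
Divide by its size: 812943426.2 / 82084 = 9903.799... → 9903.8.

9903.8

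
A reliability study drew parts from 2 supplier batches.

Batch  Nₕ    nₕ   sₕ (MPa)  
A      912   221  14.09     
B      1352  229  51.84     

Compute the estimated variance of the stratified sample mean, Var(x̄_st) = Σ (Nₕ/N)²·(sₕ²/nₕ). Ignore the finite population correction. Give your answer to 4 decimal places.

4.3308

N = 2264. Term for each stratum: Wₕ²sₕ²/nₕ.
Var(x̄_st) = 0.1457695 + 4.1849959 = 4.3307654 → 4.3308.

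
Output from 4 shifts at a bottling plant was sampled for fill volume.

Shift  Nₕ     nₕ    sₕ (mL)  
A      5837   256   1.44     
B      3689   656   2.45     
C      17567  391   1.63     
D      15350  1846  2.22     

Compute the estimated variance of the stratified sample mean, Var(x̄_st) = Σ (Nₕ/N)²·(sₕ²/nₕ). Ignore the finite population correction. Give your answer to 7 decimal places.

0.0017356

N = 42443; Wₕ = Nₕ/N.
shift A: (5837/42443)²·1.44²/256 = 0.0001531977
shift B: (3689/42443)²·2.45²/656 = 0.0000691247
shift C: (17567/42443)²·1.63²/391 = 0.0011640765
shift D: (15350/42443)²·2.22²/1846 = 0.0003492037
Sum = 0.0017356026 → 0.0017356.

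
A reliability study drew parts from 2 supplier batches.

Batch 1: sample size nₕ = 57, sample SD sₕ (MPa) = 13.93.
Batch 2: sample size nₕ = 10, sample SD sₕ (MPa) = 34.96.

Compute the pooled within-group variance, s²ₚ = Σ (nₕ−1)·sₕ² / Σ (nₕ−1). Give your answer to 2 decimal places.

336.41

Degrees of freedom: 56 + 9 = 65.
Σ(nₕ−1)sₕ² = 56·194.0449 + 9·1222.2016 = 21866.3288.
s²ₚ = 21866.3288 / 65 = 336.4051... → 336.41.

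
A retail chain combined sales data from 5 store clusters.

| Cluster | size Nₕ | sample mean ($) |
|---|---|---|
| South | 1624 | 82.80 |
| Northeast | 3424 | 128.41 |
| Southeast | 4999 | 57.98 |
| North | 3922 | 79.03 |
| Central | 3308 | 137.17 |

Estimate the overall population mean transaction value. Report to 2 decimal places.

94.21

x̄_st = (Σ Nₕx̄ₕ) / (Σ Nₕ) = (1624·82.80 + 3424·128.41 + 4999·57.98 + 3922·79.03 + 3308·137.17) / 17277
= 1627699.08 / 17277 = 94.2119... → 94.21.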